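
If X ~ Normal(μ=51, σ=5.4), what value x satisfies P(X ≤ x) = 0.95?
59.8822

We have X ~ Normal(μ=51, σ=5.4).

We want to find x such that P(X ≤ x) = 0.95.

This is the 95th percentile, which means 95% of values fall below this point.

Using the inverse CDF (quantile function):
x = F⁻¹(0.95) = 59.8822

Verification: P(X ≤ 59.8822) = 0.95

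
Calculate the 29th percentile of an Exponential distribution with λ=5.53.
0.0619

We have X ~ Exponential(λ=5.53).

We want to find x such that P(X ≤ x) = 0.29.

This is the 29th percentile, which means 29% of values fall below this point.

Using the inverse CDF (quantile function):
x = F⁻¹(0.29) = 0.0619

Verification: P(X ≤ 0.0619) = 0.29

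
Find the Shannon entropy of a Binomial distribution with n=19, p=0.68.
2.1253 nats

We have X ~ Binomial(n=19, p=0.68).

The Shannon entropy measures the uncertainty or information content of the distribution.

For a Binomial distribution with n=19, p=0.68:
H(X) = 2.1253 nats

(In bits, this would be 3.0661 bits.)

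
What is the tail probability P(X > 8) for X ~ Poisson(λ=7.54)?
0.343533

We have X ~ Poisson(λ=7.54).

P(X > 8) = 1 - P(X ≤ 8)
                = 1 - F(8)
                = 1 - 0.656467
                = 0.343533

So there's approximately a 34.4% chance that X exceeds 8.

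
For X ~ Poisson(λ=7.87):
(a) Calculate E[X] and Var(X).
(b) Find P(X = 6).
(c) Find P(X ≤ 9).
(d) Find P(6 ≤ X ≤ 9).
(a) E[X] = 7.8700, Var(X) = 7.8700
(b) P(X = 6) = 0.126072
(c) P(X ≤ 9) = 0.732618
(d) P(6 ≤ X ≤ 9) = 0.529181

We have X ~ Poisson(λ=7.87).

(a) Moments:
E[X] = 7.8700
Var(X) = 7.8700
σ = √Var(X) = 2.8054

(b) Point probability using PMF:
P(X = 6) = 0.126072

(c) Cumulative probability using CDF:
P(X ≤ 9) = F(9) = 0.732618

(d) Range probability:
P(6 ≤ X ≤ 9) = P(X ≤ 9) - P(X ≤ 5)
                   = F(9) - F(5)
                   = 0.732618 - 0.203437
                   = 0.529181

This means approximately 52.9% of outcomes fall in the interval [6, 9].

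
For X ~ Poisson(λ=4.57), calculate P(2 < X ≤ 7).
0.741680

We have X ~ Poisson(λ=4.57).

To find P(2 < X ≤ 7), we use:
P(2 < X ≤ 7) = P(X ≤ 7) - P(X ≤ 2)
                 = F(7) - F(2)
                 = 0.907536 - 0.165856
                 = 0.741680

So there's approximately a 74.2% chance that X falls in this range.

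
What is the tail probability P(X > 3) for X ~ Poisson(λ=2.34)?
0.208834

We have X ~ Poisson(λ=2.34).

P(X > 3) = 1 - P(X ≤ 3)
                = 1 - F(3)
                = 1 - 0.791166
                = 0.208834

So there's approximately a 20.9% chance that X exceeds 3.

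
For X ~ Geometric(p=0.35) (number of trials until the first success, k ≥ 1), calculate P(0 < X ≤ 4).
0.821494

We have X ~ Geometric(p=0.35) (number of trials until the first success, k ≥ 1).

To find P(0 < X ≤ 4), we use:
P(0 < X ≤ 4) = P(X ≤ 4) - P(X ≤ 0)
                 = F(4) - F(0)
                 = 0.821494 - 0.000000
                 = 0.821494

So there's approximately a 82.1% chance that X falls in this range.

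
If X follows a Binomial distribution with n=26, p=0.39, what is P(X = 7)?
0.075303

We have X ~ Binomial(n=26, p=0.39).

For a Binomial distribution, the PMF gives us the probability of each outcome.

Using the PMF formula:
P(X = 7) = 0.075303

Rounded to 4 decimal places: 0.0753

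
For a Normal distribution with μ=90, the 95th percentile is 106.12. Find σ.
σ = 9.8003

For X ~ Normal(μ, σ), the p-th percentile satisfies x = μ + z_p × σ,
where z_p = Φ⁻¹(p) is the standard normal quantile.

Step 1: z_{0.95} = Φ⁻¹(0.95) = 1.6449

Step 2: Solve for σ:
106.12 = 90 + 1.6449 × σ
σ = (106.12 - 90) / 1.6449
σ = 16.12 / 1.6449
σ = 9.8003

Verification: μ + z × σ = 90 + 1.6449 × 9.8003 = 106.12 ✓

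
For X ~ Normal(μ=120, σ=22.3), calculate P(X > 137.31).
0.218806

We have X ~ Normal(μ=120, σ=22.3).

P(X > 137.31) = 1 - P(X ≤ 137.31)
                = 1 - F(137.31)
                = 1 - 0.781194
                = 0.218806

So there's approximately a 21.9% chance that X exceeds 137.31.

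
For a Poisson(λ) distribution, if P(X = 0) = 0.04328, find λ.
λ = 3.1401

For a Poisson(λ) distribution, the PMF at 0 is:
P(X = 0) = λ^0 e^(-λ) / 0! = e^(-λ)

Given P(X = 0) = 0.04328:
e^(-λ) = 0.04328
-λ = ln(0.04328)
λ = -ln(0.04328) = 3.1401

Verification: e^(-3.1401) = 0.04328 ✓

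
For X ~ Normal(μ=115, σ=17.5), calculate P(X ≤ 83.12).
0.034249

We have X ~ Normal(μ=115, σ=17.5).

The CDF gives us P(X ≤ k).

Using the CDF:
P(X ≤ 83.12) = 0.034249

This means there's approximately a 3.4% chance that X is at most 83.12.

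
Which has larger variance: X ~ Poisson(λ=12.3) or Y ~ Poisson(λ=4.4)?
X has larger variance (12.3000 > 4.4000)

Compute the variance for each distribution:

X ~ Poisson(λ=12.3):
Var(X) = 12.3000

Y ~ Poisson(λ=4.4):
Var(Y) = 4.4000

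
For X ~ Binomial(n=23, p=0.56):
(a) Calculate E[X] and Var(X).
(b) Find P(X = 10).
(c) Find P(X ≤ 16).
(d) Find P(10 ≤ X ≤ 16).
(a) E[X] = 12.8800, Var(X) = 5.6672
(b) P(X = 10) = 0.080393
(c) P(X ≤ 16) = 0.938227
(d) P(10 ≤ X ≤ 16) = 0.859899

We have X ~ Binomial(n=23, p=0.56).

(a) Moments:
E[X] = 12.8800
Var(X) = 5.6672
σ = √Var(X) = 2.3806

(b) Point probability using PMF:
P(X = 10) = 0.080393

(c) Cumulative probability using CDF:
P(X ≤ 16) = F(16) = 0.938227

(d) Range probability:
P(10 ≤ X ≤ 16) = P(X ≤ 16) - P(X ≤ 9)
                   = F(16) - F(9)
                   = 0.938227 - 0.078328
                   = 0.859899

This means approximately 86.0% of outcomes fall in the interval [10, 16].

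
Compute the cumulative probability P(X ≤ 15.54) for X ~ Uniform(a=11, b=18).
0.648571

We have X ~ Uniform(a=11, b=18).

The CDF gives us P(X ≤ k).

Using the CDF:
P(X ≤ 15.54) = 0.648571

This means there's approximately a 64.9% chance that X is at most 15.54.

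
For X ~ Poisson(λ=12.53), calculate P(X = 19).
0.021591

We have X ~ Poisson(λ=12.53).

For a Poisson distribution, the PMF gives us the probability of each outcome.

Using the PMF formula:
P(X = 19) = 0.021591

Rounded to 4 decimal places: 0.0216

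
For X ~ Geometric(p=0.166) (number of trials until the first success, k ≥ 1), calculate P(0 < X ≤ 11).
0.864223

We have X ~ Geometric(p=0.166) (number of trials until the first success, k ≥ 1).

To find P(0 < X ≤ 11), we use:
P(0 < X ≤ 11) = P(X ≤ 11) - P(X ≤ 0)
                 = F(11) - F(0)
                 = 0.864223 - 0.000000
                 = 0.864223

So there's approximately a 86.4% chance that X falls in this range.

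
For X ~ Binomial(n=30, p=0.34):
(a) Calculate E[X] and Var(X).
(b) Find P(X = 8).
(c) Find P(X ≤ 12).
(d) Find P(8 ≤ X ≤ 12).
(a) E[X] = 10.2000, Var(X) = 6.7320
(b) P(X = 8) = 0.111988
(c) P(X ≤ 12) = 0.813479
(d) P(8 ≤ X ≤ 12) = 0.665015

We have X ~ Binomial(n=30, p=0.34).

(a) Moments:
E[X] = 10.2000
Var(X) = 6.7320
σ = √Var(X) = 2.5946

(b) Point probability using PMF:
P(X = 8) = 0.111988

(c) Cumulative probability using CDF:
P(X ≤ 12) = F(12) = 0.813479

(d) Range probability:
P(8 ≤ X ≤ 12) = P(X ≤ 12) - P(X ≤ 7)
                   = F(12) - F(7)
                   = 0.813479 - 0.148464
                   = 0.665015

This means approximately 66.5% of outcomes fall in the interval [8, 12].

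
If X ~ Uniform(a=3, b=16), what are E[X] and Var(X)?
E[X] = 9.5000, Var(X) = 14.0833

We have X ~ Uniform(a=3, b=16).

For a Uniform distribution with a=3, b=16:

Expected value:
E[X] = 9.5000

Variance:
Var(X) = 14.0833

Standard deviation:
σ = √Var(X) = 3.7528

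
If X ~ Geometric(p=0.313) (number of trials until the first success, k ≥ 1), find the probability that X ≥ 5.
0.222755

We have X ~ Geometric(p=0.313) (number of trials until the first success, k ≥ 1).

For discrete distributions, P(X ≥ 5) = 1 - P(X ≤ 4).

P(X ≤ 4) = 0.777245
P(X ≥ 5) = 1 - 0.777245 = 0.222755

So there's approximately a 22.3% chance that X is at least 5.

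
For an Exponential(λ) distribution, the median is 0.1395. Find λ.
λ = 4.9688

For X ~ Exponential(λ), the CDF is F(x) = 1 - e^(-λx).
The median m satisfies F(m) = 0.5:
1 - e^(-λm) = 0.5
e^(-λm) = 0.5
λm = ln(2)
m = ln(2) / λ

Given m = 0.1395:
λ = ln(2) / 0.1395 = 0.693147 / 0.1395 = 4.9688

Verification: ln(2) / 4.9688 = 0.1395 ✓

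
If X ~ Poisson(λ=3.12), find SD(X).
1.7664

We have X ~ Poisson(λ=3.12).

For a Poisson distribution with λ=3.12:
σ = √Var(X) = 1.7664

The standard deviation is the square root of the variance.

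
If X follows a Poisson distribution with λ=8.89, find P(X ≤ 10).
0.718950

We have X ~ Poisson(λ=8.89).

The CDF gives us P(X ≤ k).

Using the CDF:
P(X ≤ 10) = 0.718950

This means there's approximately a 71.9% chance that X is at most 10.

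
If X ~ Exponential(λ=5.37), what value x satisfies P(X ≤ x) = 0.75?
0.2582

We have X ~ Exponential(λ=5.37).

We want to find x such that P(X ≤ x) = 0.75.

This is the 75th percentile, which means 75% of values fall below this point.

Using the inverse CDF (quantile function):
x = F⁻¹(0.75) = 0.2582

Verification: P(X ≤ 0.2582) = 0.75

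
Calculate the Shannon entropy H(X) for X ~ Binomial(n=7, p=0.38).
1.6612 nats

We have X ~ Binomial(n=7, p=0.38).

The Shannon entropy measures the uncertainty or information content of the distribution.

For a Binomial distribution with n=7, p=0.38:
H(X) = 1.6612 nats

(In bits, this would be 2.3965 bits.)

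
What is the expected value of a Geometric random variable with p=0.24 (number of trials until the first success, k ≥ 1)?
4.1667

We have X ~ Geometric(p=0.24) (number of trials until the first success, k ≥ 1).

For a Geometric distribution with p=0.24 (number of trials until the first success, k ≥ 1):
E[X] = 4.1667

This is the expected (average) value of X.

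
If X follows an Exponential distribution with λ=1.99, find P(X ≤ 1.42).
0.940739

We have X ~ Exponential(λ=1.99).

The CDF gives us P(X ≤ k).

Using the CDF:
P(X ≤ 1.42) = 0.940739

This means there's approximately a 94.1% chance that X is at most 1.42.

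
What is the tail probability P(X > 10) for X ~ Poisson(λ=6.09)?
0.046451

We have X ~ Poisson(λ=6.09).

P(X > 10) = 1 - P(X ≤ 10)
                = 1 - F(10)
                = 1 - 0.953549
                = 0.046451

So there's approximately a 4.6% chance that X exceeds 10.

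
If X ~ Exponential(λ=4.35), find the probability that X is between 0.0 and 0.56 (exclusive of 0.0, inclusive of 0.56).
0.912490

We have X ~ Exponential(λ=4.35).

To find P(0.0 < X ≤ 0.56), we use:
P(0.0 < X ≤ 0.56) = P(X ≤ 0.56) - P(X ≤ 0.0)
                 = F(0.56) - F(0.0)
                 = 0.912490 - 0.000000
                 = 0.912490

So there's approximately a 91.2% chance that X falls in this range.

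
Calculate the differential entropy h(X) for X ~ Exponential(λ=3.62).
-0.2865 nats

We have X ~ Exponential(λ=3.62).

The differential entropy measures the uncertainty or information content of the distribution.

For an Exponential distribution with λ=3.62:
h(X) = -0.2865 nats

(In bits, this would be -0.4133 bits.)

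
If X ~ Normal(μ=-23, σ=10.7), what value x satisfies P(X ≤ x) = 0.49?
-23.2682

We have X ~ Normal(μ=-23, σ=10.7).

We want to find x such that P(X ≤ x) = 0.49.

This is the 49th percentile, which means 49% of values fall below this point.

Using the inverse CDF (quantile function):
x = F⁻¹(0.49) = -23.2682

Verification: P(X ≤ -23.2682) = 0.49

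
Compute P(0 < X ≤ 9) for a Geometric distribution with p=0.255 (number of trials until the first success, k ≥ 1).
0.929302

We have X ~ Geometric(p=0.255) (number of trials until the first success, k ≥ 1).

To find P(0 < X ≤ 9), we use:
P(0 < X ≤ 9) = P(X ≤ 9) - P(X ≤ 0)
                 = F(9) - F(0)
                 = 0.929302 - 0.000000
                 = 0.929302

So there's approximately a 92.9% chance that X falls in this range.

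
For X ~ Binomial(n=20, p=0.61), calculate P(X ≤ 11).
0.368806

We have X ~ Binomial(n=20, p=0.61).

The CDF gives us P(X ≤ k).

Using the CDF:
P(X ≤ 11) = 0.368806

This means there's approximately a 36.9% chance that X is at most 11.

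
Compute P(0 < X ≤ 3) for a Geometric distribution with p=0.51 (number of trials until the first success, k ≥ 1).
0.882351

We have X ~ Geometric(p=0.51) (number of trials until the first success, k ≥ 1).

To find P(0 < X ≤ 3), we use:
P(0 < X ≤ 3) = P(X ≤ 3) - P(X ≤ 0)
                 = F(3) - F(0)
                 = 0.882351 - 0.000000
                 = 0.882351

So there's approximately a 88.2% chance that X falls in this range.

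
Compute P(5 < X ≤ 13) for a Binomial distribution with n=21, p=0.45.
0.923184

We have X ~ Binomial(n=21, p=0.45).

To find P(5 < X ≤ 13), we use:
P(5 < X ≤ 13) = P(X ≤ 13) - P(X ≤ 5)
                 = F(13) - F(5)
                 = 0.962107 - 0.038922
                 = 0.923184

So there's approximately a 92.3% chance that X falls in this range.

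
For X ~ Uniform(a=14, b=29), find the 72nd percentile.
24.8000

We have X ~ Uniform(a=14, b=29).

We want to find x such that P(X ≤ x) = 0.72.

This is the 72nd percentile, which means 72% of values fall below this point.

Using the inverse CDF (quantile function):
x = F⁻¹(0.72) = 24.8000

Verification: P(X ≤ 24.8000) = 0.72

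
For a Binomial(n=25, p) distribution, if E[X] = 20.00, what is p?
p = 0.8

For a Binomial(n, p) distribution:
E[X] = n × p

Given n = 25 and E[X] = 20.00:
20.00 = 25 × p
p = 20.00 / 25 = 0.8

Verification: Binomial(25, 0.8) has E[X] = 20.00 ✓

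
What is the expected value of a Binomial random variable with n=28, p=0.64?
17.9200

We have X ~ Binomial(n=28, p=0.64).

For a Binomial distribution with n=28, p=0.64:
E[X] = 17.9200

This is the expected (average) value of X.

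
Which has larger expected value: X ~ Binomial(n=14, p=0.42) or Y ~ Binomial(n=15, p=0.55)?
Y has larger mean (8.2500 > 5.8800)

Compute the expected value for each distribution:

X ~ Binomial(n=14, p=0.42):
E[X] = 5.8800

Y ~ Binomial(n=15, p=0.55):
E[Y] = 8.2500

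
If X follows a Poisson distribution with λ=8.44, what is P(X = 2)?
0.007695

We have X ~ Poisson(λ=8.44).

For a Poisson distribution, the PMF gives us the probability of each outcome.

Using the PMF formula:
P(X = 2) = 0.007695

Rounded to 4 decimal places: 0.0077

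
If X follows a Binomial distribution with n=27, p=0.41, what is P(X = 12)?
0.143329

We have X ~ Binomial(n=27, p=0.41).

For a Binomial distribution, the PMF gives us the probability of each outcome.

Using the PMF formula:
P(X = 12) = 0.143329

Rounded to 4 decimal places: 0.1433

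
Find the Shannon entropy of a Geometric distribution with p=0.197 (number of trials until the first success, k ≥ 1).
2.5189 nats

We have X ~ Geometric(p=0.197) (number of trials until the first success, k ≥ 1).

The Shannon entropy measures the uncertainty or information content of the distribution.

For a Geometric distribution with p=0.197 (number of trials until the first success, k ≥ 1):
H(X) = 2.5189 nats

(In bits, this would be 3.6339 bits.)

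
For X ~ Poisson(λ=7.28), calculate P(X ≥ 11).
0.119581

We have X ~ Poisson(λ=7.28).

For discrete distributions, P(X ≥ 11) = 1 - P(X ≤ 10).

P(X ≤ 10) = 0.880419
P(X ≥ 11) = 1 - 0.880419 = 0.119581

So there's approximately a 12.0% chance that X is at least 11.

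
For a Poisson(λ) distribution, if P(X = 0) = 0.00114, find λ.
λ = 6.7767

For a Poisson(λ) distribution, the PMF at 0 is:
P(X = 0) = λ^0 e^(-λ) / 0! = e^(-λ)

Given P(X = 0) = 0.00114:
e^(-λ) = 0.00114
-λ = ln(0.00114)
λ = -ln(0.00114) = 6.7767

Verification: e^(-6.7767) = 0.00114 ✓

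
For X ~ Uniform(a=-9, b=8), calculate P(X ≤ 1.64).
0.625882

We have X ~ Uniform(a=-9, b=8).

The CDF gives us P(X ≤ k).

Using the CDF:
P(X ≤ 1.64) = 0.625882

This means there's approximately a 62.6% chance that X is at most 1.64.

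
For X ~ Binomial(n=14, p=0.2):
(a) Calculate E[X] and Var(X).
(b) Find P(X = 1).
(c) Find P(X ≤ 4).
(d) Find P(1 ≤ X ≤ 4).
(a) E[X] = 2.8000, Var(X) = 2.2400
(b) P(X = 1) = 0.153932
(c) P(X ≤ 4) = 0.870160
(d) P(1 ≤ X ≤ 4) = 0.826180

We have X ~ Binomial(n=14, p=0.2).

(a) Moments:
E[X] = 2.8000
Var(X) = 2.2400
σ = √Var(X) = 1.4967

(b) Point probability using PMF:
P(X = 1) = 0.153932

(c) Cumulative probability using CDF:
P(X ≤ 4) = F(4) = 0.870160

(d) Range probability:
P(1 ≤ X ≤ 4) = P(X ≤ 4) - P(X ≤ 0)
                   = F(4) - F(0)
                   = 0.870160 - 0.043980
                   = 0.826180

This means approximately 82.6% of outcomes fall in the interval [1, 4].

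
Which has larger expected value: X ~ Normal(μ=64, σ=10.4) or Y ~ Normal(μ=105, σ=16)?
Y has larger mean (105.0000 > 64.0000)

Compute the expected value for each distribution:

X ~ Normal(μ=64, σ=10.4):
E[X] = 64.0000

Y ~ Normal(μ=105, σ=16):
E[Y] = 105.0000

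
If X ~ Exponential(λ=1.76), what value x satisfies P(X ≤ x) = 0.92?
1.4351

We have X ~ Exponential(λ=1.76).

We want to find x such that P(X ≤ x) = 0.92.

This is the 92nd percentile, which means 92% of values fall below this point.

Using the inverse CDF (quantile function):
x = F⁻¹(0.92) = 1.4351

Verification: P(X ≤ 1.4351) = 0.92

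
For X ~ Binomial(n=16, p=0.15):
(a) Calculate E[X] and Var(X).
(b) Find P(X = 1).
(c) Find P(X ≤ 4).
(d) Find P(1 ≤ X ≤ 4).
(a) E[X] = 2.4000, Var(X) = 2.0400
(b) P(X = 1) = 0.209650
(c) P(X ≤ 4) = 0.920949
(d) P(1 ≤ X ≤ 4) = 0.846698

We have X ~ Binomial(n=16, p=0.15).

(a) Moments:
E[X] = 2.4000
Var(X) = 2.0400
σ = √Var(X) = 1.4283

(b) Point probability using PMF:
P(X = 1) = 0.209650

(c) Cumulative probability using CDF:
P(X ≤ 4) = F(4) = 0.920949

(d) Range probability:
P(1 ≤ X ≤ 4) = P(X ≤ 4) - P(X ≤ 0)
                   = F(4) - F(0)
                   = 0.920949 - 0.074251
                   = 0.846698

This means approximately 84.7% of outcomes fall in the interval [1, 4].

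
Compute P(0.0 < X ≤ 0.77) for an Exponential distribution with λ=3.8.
0.946389

We have X ~ Exponential(λ=3.8).

To find P(0.0 < X ≤ 0.77), we use:
P(0.0 < X ≤ 0.77) = P(X ≤ 0.77) - P(X ≤ 0.0)
                 = F(0.77) - F(0.0)
                 = 0.946389 - 0.000000
                 = 0.946389

So there's approximately a 94.6% chance that X falls in this range.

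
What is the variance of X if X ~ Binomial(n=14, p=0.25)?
2.6250

We have X ~ Binomial(n=14, p=0.25).

For a Binomial distribution with n=14, p=0.25:
Var(X) = 2.6250

The variance measures the spread of the distribution around the mean.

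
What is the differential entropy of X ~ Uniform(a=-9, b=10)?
2.9444 nats

We have X ~ Uniform(a=-9, b=10).

The differential entropy measures the uncertainty or information content of the distribution.

For a Uniform distribution with a=-9, b=10:
h(X) = 2.9444 nats

(In bits, this would be 4.2479 bits.)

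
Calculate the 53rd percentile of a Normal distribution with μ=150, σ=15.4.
151.1592

We have X ~ Normal(μ=150, σ=15.4).

We want to find x such that P(X ≤ x) = 0.53.

This is the 53rd percentile, which means 53% of values fall below this point.

Using the inverse CDF (quantile function):
x = F⁻¹(0.53) = 151.1592

Verification: P(X ≤ 151.1592) = 0.53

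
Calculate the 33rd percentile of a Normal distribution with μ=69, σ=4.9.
66.8444

We have X ~ Normal(μ=69, σ=4.9).

We want to find x such that P(X ≤ x) = 0.33.

This is the 33rd percentile, which means 33% of values fall below this point.

Using the inverse CDF (quantile function):
x = F⁻¹(0.33) = 66.8444

Verification: P(X ≤ 66.8444) = 0.33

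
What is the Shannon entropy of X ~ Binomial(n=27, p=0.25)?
2.2251 nats

We have X ~ Binomial(n=27, p=0.25).

The Shannon entropy measures the uncertainty or information content of the distribution.

For a Binomial distribution with n=27, p=0.25:
H(X) = 2.2251 nats

(In bits, this would be 3.2101 bits.)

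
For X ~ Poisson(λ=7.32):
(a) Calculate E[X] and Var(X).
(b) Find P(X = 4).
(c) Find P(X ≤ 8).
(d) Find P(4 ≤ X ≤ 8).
(a) E[X] = 7.3200, Var(X) = 7.3200
(b) P(X = 4) = 0.079213
(c) P(X ≤ 8) = 0.686520
(d) P(4 ≤ X ≤ 8) = 0.619984

We have X ~ Poisson(λ=7.32).

(a) Moments:
E[X] = 7.3200
Var(X) = 7.3200
σ = √Var(X) = 2.7055

(b) Point probability using PMF:
P(X = 4) = 0.079213

(c) Cumulative probability using CDF:
P(X ≤ 8) = F(8) = 0.686520

(d) Range probability:
P(4 ≤ X ≤ 8) = P(X ≤ 8) - P(X ≤ 3)
                   = F(8) - F(3)
                   = 0.686520 - 0.066535
                   = 0.619984

This means approximately 62.0% of outcomes fall in the interval [4, 8].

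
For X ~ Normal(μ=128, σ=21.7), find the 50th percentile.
128.0000

We have X ~ Normal(μ=128, σ=21.7).

We want to find x such that P(X ≤ x) = 0.5.

This is the 50th percentile, which means 50% of values fall below this point.

Using the inverse CDF (quantile function):
x = F⁻¹(0.5) = 128.0000

Verification: P(X ≤ 128.0000) = 0.5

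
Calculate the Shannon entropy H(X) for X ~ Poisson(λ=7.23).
2.3955 nats

We have X ~ Poisson(λ=7.23).

The Shannon entropy measures the uncertainty or information content of the distribution.

For a Poisson distribution with λ=7.23:
H(X) = 2.3955 nats

(In bits, this would be 3.4560 bits.)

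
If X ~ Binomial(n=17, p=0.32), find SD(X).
1.9233

We have X ~ Binomial(n=17, p=0.32).

For a Binomial distribution with n=17, p=0.32:
σ = √Var(X) = 1.9233

The standard deviation is the square root of the variance.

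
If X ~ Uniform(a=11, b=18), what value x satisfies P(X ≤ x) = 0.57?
14.9900

We have X ~ Uniform(a=11, b=18).

We want to find x such that P(X ≤ x) = 0.57.

This is the 57th percentile, which means 57% of values fall below this point.

Using the inverse CDF (quantile function):
x = F⁻¹(0.57) = 14.9900

Verification: P(X ≤ 14.9900) = 0.57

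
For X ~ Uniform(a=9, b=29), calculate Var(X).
33.3333

We have X ~ Uniform(a=9, b=29).

For a Uniform distribution with a=9, b=29:
Var(X) = 33.3333

The variance measures the spread of the distribution around the mean.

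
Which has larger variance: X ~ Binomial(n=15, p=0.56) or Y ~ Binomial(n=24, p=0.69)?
Y has larger variance (5.1336 > 3.6960)

Compute the variance for each distribution:

X ~ Binomial(n=15, p=0.56):
Var(X) = 3.6960

Y ~ Binomial(n=24, p=0.69):
Var(Y) = 5.1336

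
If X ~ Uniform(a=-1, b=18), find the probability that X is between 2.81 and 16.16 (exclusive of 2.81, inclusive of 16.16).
0.702632

We have X ~ Uniform(a=-1, b=18).

To find P(2.81 < X ≤ 16.16), we use:
P(2.81 < X ≤ 16.16) = P(X ≤ 16.16) - P(X ≤ 2.81)
                 = F(16.16) - F(2.81)
                 = 0.903158 - 0.200526
                 = 0.702632

So there's approximately a 70.3% chance that X falls in this range.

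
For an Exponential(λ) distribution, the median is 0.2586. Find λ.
λ = 2.6804

For X ~ Exponential(λ), the CDF is F(x) = 1 - e^(-λx).
The median m satisfies F(m) = 0.5:
1 - e^(-λm) = 0.5
e^(-λm) = 0.5
λm = ln(2)
m = ln(2) / λ

Given m = 0.2586:
λ = ln(2) / 0.2586 = 0.693147 / 0.2586 = 2.6804

Verification: ln(2) / 2.6804 = 0.2586 ✓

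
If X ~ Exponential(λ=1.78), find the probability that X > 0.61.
0.337632

We have X ~ Exponential(λ=1.78).

P(X > 0.61) = 1 - P(X ≤ 0.61)
                = 1 - F(0.61)
                = 1 - 0.662368
                = 0.337632

So there's approximately a 33.8% chance that X exceeds 0.61.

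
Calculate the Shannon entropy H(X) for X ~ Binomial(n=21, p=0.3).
2.1572 nats

We have X ~ Binomial(n=21, p=0.3).

The Shannon entropy measures the uncertainty or information content of the distribution.

For a Binomial distribution with n=21, p=0.3:
H(X) = 2.1572 nats

(In bits, this would be 3.1121 bits.)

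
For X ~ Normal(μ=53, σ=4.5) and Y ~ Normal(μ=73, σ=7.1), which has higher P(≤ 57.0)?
X has higher probability (P(X ≤ 57.0) = 0.8130 > P(Y ≤ 57.0) = 0.0121)

Compute P(≤ 57.0) for each distribution:

X ~ Normal(μ=53, σ=4.5):
P(X ≤ 57.0) = 0.8130

Y ~ Normal(μ=73, σ=7.1):
P(Y ≤ 57.0) = 0.0121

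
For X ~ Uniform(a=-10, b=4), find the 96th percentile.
3.4400

We have X ~ Uniform(a=-10, b=4).

We want to find x such that P(X ≤ x) = 0.96.

This is the 96th percentile, which means 96% of values fall below this point.

Using the inverse CDF (quantile function):
x = F⁻¹(0.96) = 3.4400

Verification: P(X ≤ 3.4400) = 0.96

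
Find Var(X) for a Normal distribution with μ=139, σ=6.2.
38.4400

We have X ~ Normal(μ=139, σ=6.2).

For a Normal distribution with μ=139, σ=6.2:
Var(X) = 38.4400

The variance measures the spread of the distribution around the mean.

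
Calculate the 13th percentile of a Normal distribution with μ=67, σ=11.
54.6097

We have X ~ Normal(μ=67, σ=11).

We want to find x such that P(X ≤ x) = 0.13.

This is the 13th percentile, which means 13% of values fall below this point.

Using the inverse CDF (quantile function):
x = F⁻¹(0.13) = 54.6097

Verification: P(X ≤ 54.6097) = 0.13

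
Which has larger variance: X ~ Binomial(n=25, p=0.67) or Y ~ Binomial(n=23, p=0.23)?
X has larger variance (5.5275 > 4.0733)

Compute the variance for each distribution:

X ~ Binomial(n=25, p=0.67):
Var(X) = 5.5275

Y ~ Binomial(n=23, p=0.23):
Var(Y) = 4.0733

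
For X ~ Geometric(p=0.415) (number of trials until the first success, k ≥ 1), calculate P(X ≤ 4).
0.882882

We have X ~ Geometric(p=0.415) (number of trials until the first success, k ≥ 1).

The CDF gives us P(X ≤ k).

Using the CDF:
P(X ≤ 4) = 0.882882

This means there's approximately a 88.3% chance that X is at most 4.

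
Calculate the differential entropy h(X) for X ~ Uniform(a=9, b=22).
2.5649 nats

We have X ~ Uniform(a=9, b=22).

The differential entropy measures the uncertainty or information content of the distribution.

For a Uniform distribution with a=9, b=22:
h(X) = 2.5649 nats

(In bits, this would be 3.7004 bits.)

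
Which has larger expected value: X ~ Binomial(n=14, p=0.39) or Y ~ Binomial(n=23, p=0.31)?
Y has larger mean (7.1300 > 5.4600)

Compute the expected value for each distribution:

X ~ Binomial(n=14, p=0.39):
E[X] = 5.4600

Y ~ Binomial(n=23, p=0.31):
E[Y] = 7.1300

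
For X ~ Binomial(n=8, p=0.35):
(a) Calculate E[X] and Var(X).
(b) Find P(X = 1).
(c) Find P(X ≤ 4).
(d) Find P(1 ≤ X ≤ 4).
(a) E[X] = 2.8000, Var(X) = 1.8200
(b) P(X = 1) = 0.137262
(c) P(X ≤ 4) = 0.893909
(d) P(1 ≤ X ≤ 4) = 0.862045

We have X ~ Binomial(n=8, p=0.35).

(a) Moments:
E[X] = 2.8000
Var(X) = 1.8200
σ = √Var(X) = 1.3491

(b) Point probability using PMF:
P(X = 1) = 0.137262

(c) Cumulative probability using CDF:
P(X ≤ 4) = F(4) = 0.893909

(d) Range probability:
P(1 ≤ X ≤ 4) = P(X ≤ 4) - P(X ≤ 0)
                   = F(4) - F(0)
                   = 0.893909 - 0.031864
                   = 0.862045

This means approximately 86.2% of outcomes fall in the interval [1, 4].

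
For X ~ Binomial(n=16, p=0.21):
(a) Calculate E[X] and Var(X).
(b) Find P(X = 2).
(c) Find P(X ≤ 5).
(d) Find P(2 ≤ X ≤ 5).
(a) E[X] = 3.3600, Var(X) = 2.6544
(b) P(X = 2) = 0.195164
(c) P(X ≤ 5) = 0.900768
(d) P(2 ≤ X ≤ 5) = 0.779860

We have X ~ Binomial(n=16, p=0.21).

(a) Moments:
E[X] = 3.3600
Var(X) = 2.6544
σ = √Var(X) = 1.6292

(b) Point probability using PMF:
P(X = 2) = 0.195164

(c) Cumulative probability using CDF:
P(X ≤ 5) = F(5) = 0.900768

(d) Range probability:
P(2 ≤ X ≤ 5) = P(X ≤ 5) - P(X ≤ 1)
                   = F(5) - F(1)
                   = 0.900768 - 0.120908
                   = 0.779860

This means approximately 78.0% of outcomes fall in the interval [2, 5].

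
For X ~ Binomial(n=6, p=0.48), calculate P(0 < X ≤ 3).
0.673191

We have X ~ Binomial(n=6, p=0.48).

To find P(0 < X ≤ 3), we use:
P(0 < X ≤ 3) = P(X ≤ 3) - P(X ≤ 0)
                 = F(3) - F(0)
                 = 0.692961 - 0.019771
                 = 0.673191

So there's approximately a 67.3% chance that X falls in this range.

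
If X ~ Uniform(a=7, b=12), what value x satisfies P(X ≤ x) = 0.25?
8.2500

We have X ~ Uniform(a=7, b=12).

We want to find x such that P(X ≤ x) = 0.25.

This is the 25th percentile, which means 25% of values fall below this point.

Using the inverse CDF (quantile function):
x = F⁻¹(0.25) = 8.2500

Verification: P(X ≤ 8.2500) = 0.25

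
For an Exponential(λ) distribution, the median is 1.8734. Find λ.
λ = 0.3700

For X ~ Exponential(λ), the CDF is F(x) = 1 - e^(-λx).
The median m satisfies F(m) = 0.5:
1 - e^(-λm) = 0.5
e^(-λm) = 0.5
λm = ln(2)
m = ln(2) / λ

Given m = 1.8734:
λ = ln(2) / 1.8734 = 0.693147 / 1.8734 = 0.3700

Verification: ln(2) / 0.3700 = 1.8734 ✓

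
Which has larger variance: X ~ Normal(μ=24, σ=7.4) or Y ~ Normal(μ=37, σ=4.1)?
X has larger variance (54.7600 > 16.8100)

Compute the variance for each distribution:

X ~ Normal(μ=24, σ=7.4):
Var(X) = 54.7600

Y ~ Normal(μ=37, σ=4.1):
Var(Y) = 16.8100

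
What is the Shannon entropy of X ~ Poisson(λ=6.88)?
2.3700 nats

We have X ~ Poisson(λ=6.88).

The Shannon entropy measures the uncertainty or information content of the distribution.

For a Poisson distribution with λ=6.88:
H(X) = 2.3700 nats

(In bits, this would be 3.4192 bits.)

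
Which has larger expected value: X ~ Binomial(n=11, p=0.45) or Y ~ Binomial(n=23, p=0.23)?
Y has larger mean (5.2900 > 4.9500)

Compute the expected value for each distribution:

X ~ Binomial(n=11, p=0.45):
E[X] = 4.9500

Y ~ Binomial(n=23, p=0.23):
E[Y] = 5.2900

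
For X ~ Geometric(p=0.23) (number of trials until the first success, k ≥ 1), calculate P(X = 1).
0.230000

We have X ~ Geometric(p=0.23) (number of trials until the first success, k ≥ 1).

For a Geometric distribution, the PMF gives us the probability of each outcome.

Using the PMF formula:
P(X = 1) = 0.230000

Rounded to 4 decimal places: 0.2300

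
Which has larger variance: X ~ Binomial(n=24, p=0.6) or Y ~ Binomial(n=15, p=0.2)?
X has larger variance (5.7600 > 2.4000)

Compute the variance for each distribution:

X ~ Binomial(n=24, p=0.6):
Var(X) = 5.7600

Y ~ Binomial(n=15, p=0.2):
Var(Y) = 2.4000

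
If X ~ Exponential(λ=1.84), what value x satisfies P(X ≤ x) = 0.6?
0.4980

We have X ~ Exponential(λ=1.84).

We want to find x such that P(X ≤ x) = 0.6.

This is the 60th percentile, which means 60% of values fall below this point.

Using the inverse CDF (quantile function):
x = F⁻¹(0.6) = 0.4980

Verification: P(X ≤ 0.4980) = 0.6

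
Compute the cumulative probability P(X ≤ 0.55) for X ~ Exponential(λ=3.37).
0.843312

We have X ~ Exponential(λ=3.37).

The CDF gives us P(X ≤ k).

Using the CDF:
P(X ≤ 0.55) = 0.843312

This means there's approximately a 84.3% chance that X is at most 0.55.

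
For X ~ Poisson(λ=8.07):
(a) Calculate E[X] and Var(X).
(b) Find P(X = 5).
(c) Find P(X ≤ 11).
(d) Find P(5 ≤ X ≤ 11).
(a) E[X] = 8.0700, Var(X) = 8.0700
(b) P(X = 5) = 0.089213
(c) P(X ≤ 11) = 0.882956
(d) P(5 ≤ X ≤ 11) = 0.787262

We have X ~ Poisson(λ=8.07).

(a) Moments:
E[X] = 8.0700
Var(X) = 8.0700
σ = √Var(X) = 2.8408

(b) Point probability using PMF:
P(X = 5) = 0.089213

(c) Cumulative probability using CDF:
P(X ≤ 11) = F(11) = 0.882956

(d) Range probability:
P(5 ≤ X ≤ 11) = P(X ≤ 11) - P(X ≤ 4)
                   = F(11) - F(4)
                   = 0.882956 - 0.095694
                   = 0.787262

This means approximately 78.7% of outcomes fall in the interval [5, 11].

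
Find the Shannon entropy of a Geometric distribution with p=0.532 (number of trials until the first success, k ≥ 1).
1.2991 nats

We have X ~ Geometric(p=0.532) (number of trials until the first success, k ≥ 1).

The Shannon entropy measures the uncertainty or information content of the distribution.

For a Geometric distribution with p=0.532 (number of trials until the first success, k ≥ 1):
H(X) = 1.2991 nats

(In bits, this would be 1.8741 bits.)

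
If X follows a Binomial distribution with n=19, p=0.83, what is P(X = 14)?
0.121575

We have X ~ Binomial(n=19, p=0.83).

For a Binomial distribution, the PMF gives us the probability of each outcome.

Using the PMF formula:
P(X = 14) = 0.121575

Rounded to 4 decimal places: 0.1216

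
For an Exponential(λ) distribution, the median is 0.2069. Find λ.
λ = 3.3502

For X ~ Exponential(λ), the CDF is F(x) = 1 - e^(-λx).
The median m satisfies F(m) = 0.5:
1 - e^(-λm) = 0.5
e^(-λm) = 0.5
λm = ln(2)
m = ln(2) / λ

Given m = 0.2069:
λ = ln(2) / 0.2069 = 0.693147 / 0.2069 = 3.3502

Verification: ln(2) / 3.3502 = 0.2069 ✓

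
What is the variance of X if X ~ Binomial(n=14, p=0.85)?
1.7850

We have X ~ Binomial(n=14, p=0.85).

For a Binomial distribution with n=14, p=0.85:
Var(X) = 1.7850

The variance measures the spread of the distribution around the mean.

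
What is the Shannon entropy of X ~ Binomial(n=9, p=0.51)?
1.8227 nats

We have X ~ Binomial(n=9, p=0.51).

The Shannon entropy measures the uncertainty or information content of the distribution.

For a Binomial distribution with n=9, p=0.51:
H(X) = 1.8227 nats

(In bits, this would be 2.6296 bits.)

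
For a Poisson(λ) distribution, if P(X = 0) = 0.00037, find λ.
λ = 7.9020

For a Poisson(λ) distribution, the PMF at 0 is:
P(X = 0) = λ^0 e^(-λ) / 0! = e^(-λ)

Given P(X = 0) = 0.00037:
e^(-λ) = 0.00037
-λ = ln(0.00037)
λ = -ln(0.00037) = 7.9020

Verification: e^(-7.9020) = 0.00037 ✓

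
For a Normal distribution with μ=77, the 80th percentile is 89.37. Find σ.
σ = 14.6978

For X ~ Normal(μ, σ), the p-th percentile satisfies x = μ + z_p × σ,
where z_p = Φ⁻¹(p) is the standard normal quantile.

Step 1: z_{0.8} = Φ⁻¹(0.8) = 0.8416

Step 2: Solve for σ:
89.37 = 77 + 0.8416 × σ
σ = (89.37 - 77) / 0.8416
σ = 12.37 / 0.8416
σ = 14.6978

Verification: μ + z × σ = 77 + 0.8416 × 14.6978 = 89.37 ✓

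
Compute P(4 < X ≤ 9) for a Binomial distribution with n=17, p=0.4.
0.782102

We have X ~ Binomial(n=17, p=0.4).

To find P(4 < X ≤ 9), we use:
P(4 < X ≤ 9) = P(X ≤ 9) - P(X ≤ 4)
                 = F(9) - F(4)
                 = 0.908101 - 0.125999
                 = 0.782102

So there's approximately a 78.2% chance that X falls in this range.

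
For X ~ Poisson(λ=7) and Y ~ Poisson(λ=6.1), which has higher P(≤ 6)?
Y has higher probability (P(Y ≤ 6) = 0.5902 > P(X ≤ 6) = 0.4497)

Compute P(≤ 6) for each distribution:

X ~ Poisson(λ=7):
P(X ≤ 6) = 0.4497

Y ~ Poisson(λ=6.1):
P(Y ≤ 6) = 0.5902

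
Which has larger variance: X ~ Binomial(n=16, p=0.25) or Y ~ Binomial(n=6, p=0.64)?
X has larger variance (3.0000 > 1.3824)

Compute the variance for each distribution:

X ~ Binomial(n=16, p=0.25):
Var(X) = 3.0000

Y ~ Binomial(n=6, p=0.64):
Var(Y) = 1.3824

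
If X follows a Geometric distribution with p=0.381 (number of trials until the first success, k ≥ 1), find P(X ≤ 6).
0.943747

We have X ~ Geometric(p=0.381) (number of trials until the first success, k ≥ 1).

The CDF gives us P(X ≤ k).

Using the CDF:
P(X ≤ 6) = 0.943747

This means there's approximately a 94.4% chance that X is at most 6.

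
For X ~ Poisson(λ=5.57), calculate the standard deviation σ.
2.3601

We have X ~ Poisson(λ=5.57).

For a Poisson distribution with λ=5.57:
σ = √Var(X) = 2.3601

The standard deviation is the square root of the variance.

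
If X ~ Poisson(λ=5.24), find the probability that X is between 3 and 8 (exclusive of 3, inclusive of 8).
0.682170

We have X ~ Poisson(λ=5.24).

To find P(3 < X ≤ 8), we use:
P(3 < X ≤ 8) = P(X ≤ 8) - P(X ≤ 3)
                 = F(8) - F(3)
                 = 0.915108 - 0.232938
                 = 0.682170

So there's approximately a 68.2% chance that X falls in this range.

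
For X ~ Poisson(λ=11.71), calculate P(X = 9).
0.093683

We have X ~ Poisson(λ=11.71).

For a Poisson distribution, the PMF gives us the probability of each outcome.

Using the PMF formula:
P(X = 9) = 0.093683

Rounded to 4 decimal places: 0.0937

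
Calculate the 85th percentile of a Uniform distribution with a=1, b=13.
11.2000

We have X ~ Uniform(a=1, b=13).

We want to find x such that P(X ≤ x) = 0.85.

This is the 85th percentile, which means 85% of values fall below this point.

Using the inverse CDF (quantile function):
x = F⁻¹(0.85) = 11.2000

Verification: P(X ≤ 11.2000) = 0.85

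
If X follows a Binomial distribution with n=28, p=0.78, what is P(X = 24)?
0.123363

We have X ~ Binomial(n=28, p=0.78).

For a Binomial distribution, the PMF gives us the probability of each outcome.

Using the PMF formula:
P(X = 24) = 0.123363

Rounded to 4 decimal places: 0.1234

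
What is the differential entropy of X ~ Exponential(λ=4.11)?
-0.4134 nats

We have X ~ Exponential(λ=4.11).

The differential entropy measures the uncertainty or information content of the distribution.

For an Exponential distribution with λ=4.11:
h(X) = -0.4134 nats

(In bits, this would be -0.5964 bits.)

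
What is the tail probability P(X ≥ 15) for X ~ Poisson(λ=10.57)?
0.116541

We have X ~ Poisson(λ=10.57).

For discrete distributions, P(X ≥ 15) = 1 - P(X ≤ 14).

P(X ≤ 14) = 0.883459
P(X ≥ 15) = 1 - 0.883459 = 0.116541

So there's approximately a 11.7% chance that X is at least 15.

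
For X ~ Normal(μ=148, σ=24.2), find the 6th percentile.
110.3745

We have X ~ Normal(μ=148, σ=24.2).

We want to find x such that P(X ≤ x) = 0.06.

This is the 6th percentile, which means 6% of values fall below this point.

Using the inverse CDF (quantile function):
x = F⁻¹(0.06) = 110.3745

Verification: P(X ≤ 110.3745) = 0.06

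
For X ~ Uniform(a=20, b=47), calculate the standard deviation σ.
7.7942

We have X ~ Uniform(a=20, b=47).

For a Uniform distribution with a=20, b=47:
σ = √Var(X) = 7.7942

The standard deviation is the square root of the variance.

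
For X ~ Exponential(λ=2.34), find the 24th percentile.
0.1173

We have X ~ Exponential(λ=2.34).

We want to find x such that P(X ≤ x) = 0.24.

This is the 24th percentile, which means 24% of values fall below this point.

Using the inverse CDF (quantile function):
x = F⁻¹(0.24) = 0.1173

Verification: P(X ≤ 0.1173) = 0.24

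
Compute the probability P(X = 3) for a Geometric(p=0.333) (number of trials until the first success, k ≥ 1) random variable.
0.148148

We have X ~ Geometric(p=0.333) (number of trials until the first success, k ≥ 1).

For a Geometric distribution, the PMF gives us the probability of each outcome.

Using the PMF formula:
P(X = 3) = 0.148148

Rounded to 4 decimal places: 0.1481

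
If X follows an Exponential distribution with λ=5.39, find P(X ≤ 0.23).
0.710529

We have X ~ Exponential(λ=5.39).

The CDF gives us P(X ≤ k).

Using the CDF:
P(X ≤ 0.23) = 0.710529

This means there's approximately a 71.1% chance that X is at most 0.23.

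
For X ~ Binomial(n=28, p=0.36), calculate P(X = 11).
0.143319

We have X ~ Binomial(n=28, p=0.36).

For a Binomial distribution, the PMF gives us the probability of each outcome.

Using the PMF formula:
P(X = 11) = 0.143319

Rounded to 4 decimal places: 0.1433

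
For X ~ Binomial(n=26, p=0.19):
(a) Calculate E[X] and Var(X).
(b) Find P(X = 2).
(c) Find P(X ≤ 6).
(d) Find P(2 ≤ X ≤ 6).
(a) E[X] = 4.9400, Var(X) = 4.0014
(b) P(X = 2) = 0.074650
(c) P(X ≤ 6) = 0.788413
(d) P(2 ≤ X ≤ 6) = 0.758778

We have X ~ Binomial(n=26, p=0.19).

(a) Moments:
E[X] = 4.9400
Var(X) = 4.0014
σ = √Var(X) = 2.0003

(b) Point probability using PMF:
P(X = 2) = 0.074650

(c) Cumulative probability using CDF:
P(X ≤ 6) = F(6) = 0.788413

(d) Range probability:
P(2 ≤ X ≤ 6) = P(X ≤ 6) - P(X ≤ 1)
                   = F(6) - F(1)
                   = 0.788413 - 0.029634
                   = 0.758778

This means approximately 75.9% of outcomes fall in the interval [2, 6].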